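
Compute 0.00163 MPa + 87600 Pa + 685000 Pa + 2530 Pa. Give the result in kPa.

In kPa:
  0.00163 MPa = 0.00163 × 10³ kPa = 1.63
  87600 Pa = 87600 × 10⁻³ kPa = 87.6
  685000 Pa = 685000 × 10⁻³ kPa = 685
  2530 Pa = 2530 × 10⁻³ kPa = 2.53
Sum: 1.63 + 87.6 + 685 + 2.53 = 776.76

776.76 kPa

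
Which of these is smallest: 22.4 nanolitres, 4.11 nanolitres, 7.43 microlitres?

22.4 nanolitres = 0.0000000224 litres
4.11 nanolitres = 0.00000000411 litres
7.43 microlitres = 0.00000743 litres

4.11 nanolitres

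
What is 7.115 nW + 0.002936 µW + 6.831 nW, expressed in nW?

16.882 nW

In nW:
  7.115 nW → 7.115
  0.002936 µW = 0.002936 × 10³ nW = 2.936
  6.831 nW → 6.831
Sum: 7.115 + 2.936 + 6.831 = 16.882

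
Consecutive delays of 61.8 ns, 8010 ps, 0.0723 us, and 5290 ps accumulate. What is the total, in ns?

147.4 ns

In ns:
  61.8 ns → 61.8
  8010 ps = 8010e-3 ns = 8.01
  0.0723 us = 0.0723e3 ns = 72.3
  5290 ps = 5290e-3 ns = 5.29
Sum: 61.8 + 8.01 + 72.3 + 5.29 = 147.4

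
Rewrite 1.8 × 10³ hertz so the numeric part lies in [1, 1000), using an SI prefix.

1.8 kilohertz

= 1.8 × 10³ hertz; 10³ is kilo.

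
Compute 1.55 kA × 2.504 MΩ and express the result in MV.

1.55e3 × 2.504e6 = 3.8812e9 V

3881.2 MV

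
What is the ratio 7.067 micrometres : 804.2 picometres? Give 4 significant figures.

(7.067 × 10⁻⁶) / (804.2 × 10⁻¹²) = 0.0087876 × 10⁶

8788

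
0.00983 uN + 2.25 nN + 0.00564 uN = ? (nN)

In nN:
  0.00983 uN = 0.00983 × 10^3 nN = 9.83
  2.25 nN → 2.25
  0.00564 uN = 0.00564 × 10^3 nN = 5.64
Sum: 9.83 + 2.25 + 5.64 = 17.72

17.72 nN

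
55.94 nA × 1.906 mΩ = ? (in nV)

0.10662164 nV

55.94 × 10^-9 × 1.906 × 10^-3 = 106.62164 × 10^-12 V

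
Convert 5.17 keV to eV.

kilo = 1e3, (no prefix) = 1e0; factor is 1e3.
5.17 × 1e3 = 5170

5170 eV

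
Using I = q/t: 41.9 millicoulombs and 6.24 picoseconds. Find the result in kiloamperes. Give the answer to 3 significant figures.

(41.9 × 10^-3) / (6.24 × 10^-12) = 6.7147 × 10^9 A

6710000 kiloamperes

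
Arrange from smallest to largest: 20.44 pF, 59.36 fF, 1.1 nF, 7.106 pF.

20.44 pF = 0.00000000002044 F
59.36 fF = 0.00000000000005936 F
1.1 nF = 0.0000000011 F
7.106 pF = 0.000000000007106 F

59.36 fF < 7.106 pF < 20.44 pF < 1.1 nF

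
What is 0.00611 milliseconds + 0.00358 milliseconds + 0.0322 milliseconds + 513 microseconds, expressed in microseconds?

554.89 microseconds

In microseconds:
  0.00611 milliseconds = 0.00611e3 microseconds = 6.11
  0.00358 milliseconds = 0.00358e3 microseconds = 3.58
  0.0322 milliseconds = 0.0322e3 microseconds = 32.2
  513 microseconds → 513
Sum: 6.11 + 3.58 + 32.2 + 513 = 554.89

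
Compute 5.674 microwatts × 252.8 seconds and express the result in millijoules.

1.4343872 millijoules

5.674e-6 × 252.8 = 1434.3872e-6 J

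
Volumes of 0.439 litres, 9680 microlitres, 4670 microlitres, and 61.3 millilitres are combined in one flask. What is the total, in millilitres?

514.65 millilitres

In millilitres:
  0.439 litres = 0.439e3 millilitres = 439
  9680 microlitres = 9680e-3 millilitres = 9.68
  4670 microlitres = 4670e-3 millilitres = 4.67
  61.3 millilitres → 61.3
Sum: 439 + 9.68 + 4.67 + 61.3 = 514.65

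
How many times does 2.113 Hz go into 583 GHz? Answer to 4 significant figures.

275900000000

(583 × 10⁹) / (2.113) = 275.91 × 10⁹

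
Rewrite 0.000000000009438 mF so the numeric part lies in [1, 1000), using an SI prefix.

9.438 fF

= 9.438 × 10⁻¹⁵ F; 10⁻¹⁵ is femto.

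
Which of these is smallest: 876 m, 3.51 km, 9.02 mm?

9.02 mm

876 m = 876 m
3.51 km = 3510 m
9.02 mm = 0.00902 m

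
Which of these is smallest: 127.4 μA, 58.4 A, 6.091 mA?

127.4 μA

127.4 μA = 0.0001274 A
58.4 A = 58.4 A
6.091 mA = 0.006091 A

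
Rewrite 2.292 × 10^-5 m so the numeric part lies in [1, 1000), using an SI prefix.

22.92 um

= 22.92 × 10^-6 m; 10^-6 is micro.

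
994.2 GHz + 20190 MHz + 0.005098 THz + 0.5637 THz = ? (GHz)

1583.188 GHz

In GHz:
  994.2 GHz → 994.2
  20190 MHz = 20190 × 10⁻³ GHz = 20.19
  0.005098 THz = 0.005098 × 10³ GHz = 5.098
  0.5637 THz = 0.5637 × 10³ GHz = 563.7
Sum: 994.2 + 20.19 + 5.098 + 563.7 = 1583.188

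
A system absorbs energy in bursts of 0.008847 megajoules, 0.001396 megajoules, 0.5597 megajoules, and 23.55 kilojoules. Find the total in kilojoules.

593.493 kilojoules

In kilojoules:
  0.008847 megajoules = 0.008847 × 10^3 kilojoules = 8.847
  0.001396 megajoules = 0.001396 × 10^3 kilojoules = 1.396
  0.5597 megajoules = 0.5597 × 10^3 kilojoules = 559.7
  23.55 kilojoules → 23.55
Sum: 8.847 + 1.396 + 559.7 + 23.55 = 593.493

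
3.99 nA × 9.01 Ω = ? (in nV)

35.9499 nV

3.99 × 10⁻⁹ × 9.01 = 35.9499 × 10⁻⁹ V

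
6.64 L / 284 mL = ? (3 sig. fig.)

(6.64) / (284 × 10⁻³) = 0.02338 × 10³

23.4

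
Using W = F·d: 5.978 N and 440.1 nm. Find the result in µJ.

5.978 × 440.1 × 10^-9 = 2630.9178 × 10^-9 J

2.6309178 µJ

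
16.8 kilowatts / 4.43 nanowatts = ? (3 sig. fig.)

(16.8 × 10^3) / (4.43 × 10^-9) = 3.792 × 10^12

3790000000000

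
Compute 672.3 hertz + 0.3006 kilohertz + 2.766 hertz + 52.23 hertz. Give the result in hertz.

1027.896 hertz

In hertz:
  672.3 hertz → 672.3
  0.3006 kilohertz = 0.3006 × 10^3 hertz = 300.6
  2.766 hertz → 2.766
  52.23 hertz → 52.23
Sum: 672.3 + 300.6 + 2.766 + 52.23 = 1027.896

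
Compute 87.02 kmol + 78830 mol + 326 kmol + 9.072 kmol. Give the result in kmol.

500.922 kmol

In kmol:
  87.02 kmol → 87.02
  78830 mol = 78830 × 10⁻³ kmol = 78.83
  326 kmol → 326
  9.072 kmol → 9.072
Sum: 87.02 + 78.83 + 326 + 9.072 = 500.922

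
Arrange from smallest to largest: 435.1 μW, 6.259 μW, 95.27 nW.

95.27 nW < 6.259 μW < 435.1 μW

435.1 μW = 0.0004351 W
6.259 μW = 0.000006259 W
95.27 nW = 0.00000009527 W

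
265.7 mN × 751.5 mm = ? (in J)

0.19967355 J

265.7e-3 × 751.5e-3 = 199673.55e-6 J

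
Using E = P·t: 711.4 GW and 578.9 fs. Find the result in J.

0.41182946 J

711.4 × 10⁹ × 578.9 × 10⁻¹⁵ = 411829.46 × 10⁻⁶ J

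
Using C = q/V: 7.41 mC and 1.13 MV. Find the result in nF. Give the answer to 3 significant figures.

6.56 nF

(7.41e-3) / (1.13e6) = 6.5575e-9 F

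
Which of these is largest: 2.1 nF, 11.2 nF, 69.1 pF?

2.1 nF = 0.0000000021 F
11.2 nF = 0.0000000112 F
69.1 pF = 0.0000000000691 F

11.2 nF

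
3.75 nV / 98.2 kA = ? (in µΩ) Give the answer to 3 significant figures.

(3.75 × 10⁻⁹) / (98.2 × 10³) = 0.038187 × 10⁻¹² Ω

0.0000000382 µΩ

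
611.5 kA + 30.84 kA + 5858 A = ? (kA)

In kA:
  611.5 kA → 611.5
  30.84 kA → 30.84
  5858 A = 5858 × 10⁻³ kA = 5.858
Sum: 611.5 + 30.84 + 5.858 = 648.198

648.198 kA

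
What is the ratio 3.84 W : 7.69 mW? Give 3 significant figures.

499

(3.84) / (7.69 × 10⁻³) = 0.4993 × 10³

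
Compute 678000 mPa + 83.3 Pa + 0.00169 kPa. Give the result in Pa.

In Pa:
  678000 mPa = 678000 × 10^-3 Pa = 678
  83.3 Pa → 83.3
  0.00169 kPa = 0.00169 × 10^3 Pa = 1.69
Sum: 678 + 83.3 + 1.69 = 762.99

762.99 Pa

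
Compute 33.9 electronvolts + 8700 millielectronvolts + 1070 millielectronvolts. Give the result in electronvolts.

43.67 electronvolts

In electronvolts:
  33.9 electronvolts → 33.9
  8700 millielectronvolts = 8700e-3 electronvolts = 8.7
  1070 millielectronvolts = 1070e-3 electronvolts = 1.07
Sum: 33.9 + 8.7 + 1.07 = 43.67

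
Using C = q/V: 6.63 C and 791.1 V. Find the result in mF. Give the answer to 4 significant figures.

(6.63) / (791.1) = 0.00838074 F

8.381 mF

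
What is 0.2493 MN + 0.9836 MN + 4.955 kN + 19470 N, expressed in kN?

In kN:
  0.2493 MN = 0.2493 × 10^3 kN = 249.3
  0.9836 MN = 0.9836 × 10^3 kN = 983.6
  4.955 kN → 4.955
  19470 N = 19470 × 10^-3 kN = 19.47
Sum: 249.3 + 983.6 + 4.955 + 19.47 = 1257.325

1257.325 kN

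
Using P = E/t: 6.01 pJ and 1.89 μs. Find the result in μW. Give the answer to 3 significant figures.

(6.01 × 10^-12) / (1.89 × 10^-6) = 3.1799 × 10^-6 W

3.18 μW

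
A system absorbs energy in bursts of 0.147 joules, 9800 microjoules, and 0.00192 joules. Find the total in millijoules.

158.72 millijoules

In millijoules:
  0.147 joules = 0.147 × 10^3 millijoules = 147
  9800 microjoules = 9800 × 10^-3 millijoules = 9.8
  0.00192 joules = 0.00192 × 10^3 millijoules = 1.92
Sum: 147 + 9.8 + 1.92 = 158.72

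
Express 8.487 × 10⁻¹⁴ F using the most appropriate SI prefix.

= 84.87 × 10⁻¹⁵ F; 10⁻¹⁵ is femto.

84.87 fF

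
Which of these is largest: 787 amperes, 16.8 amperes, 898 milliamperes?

787 amperes = 787 amperes
16.8 amperes = 16.8 amperes
898 milliamperes = 0.898 amperes

787 amperes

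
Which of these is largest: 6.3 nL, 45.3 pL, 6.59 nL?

6.3 nL = 0.0000000063 L
45.3 pL = 0.0000000000453 L
6.59 nL = 0.00000000659 L

6.59 nL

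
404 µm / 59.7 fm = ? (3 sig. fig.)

(404 × 10^-6) / (59.7 × 10^-15) = 6.767 × 10^9

6770000000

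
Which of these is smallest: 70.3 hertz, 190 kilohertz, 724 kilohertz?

70.3 hertz

70.3 hertz = 70.3 hertz
190 kilohertz = 190000 hertz
724 kilohertz = 724000 hertz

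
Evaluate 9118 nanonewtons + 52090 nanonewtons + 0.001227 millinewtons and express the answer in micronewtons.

In micronewtons:
  9118 nanonewtons = 9118 × 10⁻³ micronewtons = 9.118
  52090 nanonewtons = 52090 × 10⁻³ micronewtons = 52.09
  0.001227 millinewtons = 0.001227 × 10³ micronewtons = 1.227
Sum: 9.118 + 52.09 + 1.227 = 62.435

62.435 micronewtons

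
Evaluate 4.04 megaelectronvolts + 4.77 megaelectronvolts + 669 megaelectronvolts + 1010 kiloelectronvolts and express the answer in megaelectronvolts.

In megaelectronvolts:
  4.04 megaelectronvolts → 4.04
  4.77 megaelectronvolts → 4.77
  669 megaelectronvolts → 669
  1010 kiloelectronvolts = 1010 × 10^-3 megaelectronvolts = 1.01
Sum: 4.04 + 4.77 + 669 + 1.01 = 678.82

678.82 megaelectronvolts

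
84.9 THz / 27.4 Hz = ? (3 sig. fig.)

(84.9 × 10¹²) / (27.4) = 3.099 × 10¹²

3100000000000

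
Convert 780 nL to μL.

0.78 μL

nano = 10^-9, micro = 10^-6; factor is 10^-3.
780 × 10^-3 = 0.78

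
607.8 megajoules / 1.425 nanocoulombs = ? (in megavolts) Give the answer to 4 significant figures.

(607.8 × 10⁶) / (1.425 × 10⁻⁹) = 426.526 × 10¹⁵ V

426500000000 megavolts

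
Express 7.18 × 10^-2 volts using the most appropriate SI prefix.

= 71.8 × 10^-3 volts; 10^-3 is milli.

71.8 millivolts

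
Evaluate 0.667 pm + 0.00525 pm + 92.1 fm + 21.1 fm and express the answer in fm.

785.45 fm

In fm:
  0.667 pm = 0.667 × 10³ fm = 667
  0.00525 pm = 0.00525 × 10³ fm = 5.25
  92.1 fm → 92.1
  21.1 fm → 21.1
Sum: 667 + 5.25 + 92.1 + 21.1 = 785.45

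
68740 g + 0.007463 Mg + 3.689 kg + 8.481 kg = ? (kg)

In kg:
  68740 g = 68740 × 10⁻³ kg = 68.74
  0.007463 Mg = 0.007463 × 10³ kg = 7.463
  3.689 kg → 3.689
  8.481 kg → 8.481
Sum: 68.74 + 7.463 + 3.689 + 8.481 = 88.373

88.373 kg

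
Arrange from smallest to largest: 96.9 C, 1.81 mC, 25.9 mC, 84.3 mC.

96.9 C = 96.9 C
1.81 mC = 0.00181 C
25.9 mC = 0.0259 C
84.3 mC = 0.0843 C

1.81 mC < 25.9 mC < 84.3 mC < 96.9 C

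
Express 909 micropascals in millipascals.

0.909 millipascals

micro = 10^-6, milli = 10^-3; factor is 10^-3.
909 × 10^-3 = 0.909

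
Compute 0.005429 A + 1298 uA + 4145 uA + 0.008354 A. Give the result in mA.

19.226 mA

In mA:
  0.005429 A = 0.005429 × 10³ mA = 5.429
  1298 uA = 1298 × 10⁻³ mA = 1.298
  4145 uA = 4145 × 10⁻³ mA = 4.145
  0.008354 A = 0.008354 × 10³ mA = 8.354
Sum: 5.429 + 1.298 + 4.145 + 8.354 = 19.226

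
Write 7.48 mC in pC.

7480000000 pC

milli = 10⁻³, pico = 10⁻¹²; factor is 10⁹.
7.48 × 10⁹ = 7480000000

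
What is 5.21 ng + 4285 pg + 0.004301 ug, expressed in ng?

13.796 ng

In ng:
  5.21 ng → 5.21
  4285 pg = 4285 × 10^-3 ng = 4.285
  0.004301 ug = 0.004301 × 10^3 ng = 4.301
Sum: 5.21 + 4.285 + 4.301 = 13.796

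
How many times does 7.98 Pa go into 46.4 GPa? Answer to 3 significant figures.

5810000000

(46.4e9) / (7.98) = 5.815e9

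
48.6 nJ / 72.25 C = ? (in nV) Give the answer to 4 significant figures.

0.6727 nV

(48.6e-9) / (72.25) = 0.672664e-9 V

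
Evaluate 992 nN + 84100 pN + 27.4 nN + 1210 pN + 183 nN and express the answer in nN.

1287.71 nN

In nN:
  992 nN → 992
  84100 pN = 84100 × 10⁻³ nN = 84.1
  27.4 nN → 27.4
  1210 pN = 1210 × 10⁻³ nN = 1.21
  183 nN → 183
Sum: 992 + 84.1 + 27.4 + 1.21 + 183 = 1287.71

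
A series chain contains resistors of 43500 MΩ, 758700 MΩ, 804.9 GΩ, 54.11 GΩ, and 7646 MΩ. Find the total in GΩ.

In GΩ:
  43500 MΩ = 43500 × 10^-3 GΩ = 43.5
  758700 MΩ = 758700 × 10^-3 GΩ = 758.7
  804.9 GΩ → 804.9
  54.11 GΩ → 54.11
  7646 MΩ = 7646 × 10^-3 GΩ = 7.646
Sum: 43.5 + 758.7 + 804.9 + 54.11 + 7.646 = 1668.856

1668.856 GΩ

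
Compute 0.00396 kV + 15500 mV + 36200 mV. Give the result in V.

55.66 V

In V:
  0.00396 kV = 0.00396 × 10^3 V = 3.96
  15500 mV = 15500 × 10^-3 V = 15.5
  36200 mV = 36200 × 10^-3 V = 36.2
Sum: 3.96 + 15.5 + 36.2 = 55.66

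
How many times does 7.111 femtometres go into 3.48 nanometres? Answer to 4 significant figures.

489400

(3.48e-9) / (7.111e-15) = 0.48938e6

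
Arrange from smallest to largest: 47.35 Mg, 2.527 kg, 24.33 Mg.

2.527 kg < 24.33 Mg < 47.35 Mg

47.35 Mg = 47350000 g
2.527 kg = 2527 g
24.33 Mg = 24330000 g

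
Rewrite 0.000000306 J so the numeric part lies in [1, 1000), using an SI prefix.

= 306e-9 J; 1e-9 is nano.

306 nJ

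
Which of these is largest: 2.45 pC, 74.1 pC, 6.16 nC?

6.16 nC

2.45 pC = 0.00000000000245 C
74.1 pC = 0.0000000000741 C
6.16 nC = 0.00000000616 C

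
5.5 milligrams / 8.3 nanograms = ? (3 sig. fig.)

(5.5 × 10^-3) / (8.3 × 10^-9) = 0.6627 × 10^6

663000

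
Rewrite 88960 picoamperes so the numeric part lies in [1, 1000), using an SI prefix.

88.96 nanoamperes

= 88.96e-9 amperes; 1e-9 is nano.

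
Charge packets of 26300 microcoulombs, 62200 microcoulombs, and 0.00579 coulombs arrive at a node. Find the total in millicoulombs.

94.29 millicoulombs

In millicoulombs:
  26300 microcoulombs = 26300 × 10⁻³ millicoulombs = 26.3
  62200 microcoulombs = 62200 × 10⁻³ millicoulombs = 62.2
  0.00579 coulombs = 0.00579 × 10³ millicoulombs = 5.79
Sum: 26.3 + 62.2 + 5.79 = 94.29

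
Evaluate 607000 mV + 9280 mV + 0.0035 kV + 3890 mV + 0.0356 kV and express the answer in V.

659.27 V

In V:
  607000 mV = 607000 × 10^-3 V = 607
  9280 mV = 9280 × 10^-3 V = 9.28
  0.0035 kV = 0.0035 × 10^3 V = 3.5
  3890 mV = 3890 × 10^-3 V = 3.89
  0.0356 kV = 0.0356 × 10^3 V = 35.6
Sum: 607 + 9.28 + 3.5 + 3.89 + 35.6 = 659.27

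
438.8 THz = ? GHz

438800 GHz

tera = 10¹², giga = 10⁹; factor is 10³.
438.8 × 10³ = 438800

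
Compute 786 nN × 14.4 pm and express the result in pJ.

0.0000113184 pJ

786 × 10^-9 × 14.4 × 10^-12 = 11318.4 × 10^-21 J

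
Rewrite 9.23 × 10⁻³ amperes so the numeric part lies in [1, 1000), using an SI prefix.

= 9.23 × 10⁻³ amperes; 10⁻³ is milli.

9.23 milliamperes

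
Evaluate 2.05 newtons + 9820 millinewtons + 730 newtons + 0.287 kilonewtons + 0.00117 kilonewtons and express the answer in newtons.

In newtons:
  2.05 newtons → 2.05
  9820 millinewtons = 9820 × 10^-3 newtons = 9.82
  730 newtons → 730
  0.287 kilonewtons = 0.287 × 10^3 newtons = 287
  0.00117 kilonewtons = 0.00117 × 10^3 newtons = 1.17
Sum: 2.05 + 9.82 + 730 + 287 + 1.17 = 1030.04

1030.04 newtons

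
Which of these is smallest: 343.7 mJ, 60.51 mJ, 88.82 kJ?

60.51 mJ

343.7 mJ = 0.3437 J
60.51 mJ = 0.06051 J
88.82 kJ = 88820 J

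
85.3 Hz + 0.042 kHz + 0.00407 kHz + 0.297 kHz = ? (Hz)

428.37 Hz

In Hz:
  85.3 Hz → 85.3
  0.042 kHz = 0.042 × 10³ Hz = 42
  0.00407 kHz = 0.00407 × 10³ Hz = 4.07
  0.297 kHz = 0.297 × 10³ Hz = 297
Sum: 85.3 + 42 + 4.07 + 297 = 428.37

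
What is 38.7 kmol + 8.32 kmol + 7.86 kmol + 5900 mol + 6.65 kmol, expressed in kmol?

67.43 kmol

In kmol:
  38.7 kmol → 38.7
  8.32 kmol → 8.32
  7.86 kmol → 7.86
  5900 mol = 5900 × 10^-3 kmol = 5.9
  6.65 kmol → 6.65
Sum: 38.7 + 8.32 + 7.86 + 5.9 + 6.65 = 67.43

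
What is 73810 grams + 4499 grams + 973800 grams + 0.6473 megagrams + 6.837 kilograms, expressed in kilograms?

In kilograms:
  73810 grams = 73810 × 10^-3 kilograms = 73.81
  4499 grams = 4499 × 10^-3 kilograms = 4.499
  973800 grams = 973800 × 10^-3 kilograms = 973.8
  0.6473 megagrams = 0.6473 × 10^3 kilograms = 647.3
  6.837 kilograms → 6.837
Sum: 73.81 + 4.499 + 973.8 + 647.3 + 6.837 = 1706.246

1706.246 kilograms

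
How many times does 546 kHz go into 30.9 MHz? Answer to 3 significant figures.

56.6

(30.9e6) / (546e3) = 0.05659e3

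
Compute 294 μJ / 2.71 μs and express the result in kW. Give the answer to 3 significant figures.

(294 × 10⁻⁶) / (2.71 × 10⁻⁶) = 108.49 W

0.108 kW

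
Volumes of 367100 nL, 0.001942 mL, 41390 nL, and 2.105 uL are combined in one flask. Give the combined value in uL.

In uL:
  367100 nL = 367100e-3 uL = 367.1
  0.001942 mL = 0.001942e3 uL = 1.942
  41390 nL = 41390e-3 uL = 41.39
  2.105 uL → 2.105
Sum: 367.1 + 1.942 + 41.39 + 2.105 = 412.537

412.537 uL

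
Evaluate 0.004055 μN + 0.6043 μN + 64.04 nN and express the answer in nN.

In nN:
  0.004055 μN = 0.004055e3 nN = 4.055
  0.6043 μN = 0.6043e3 nN = 604.3
  64.04 nN → 64.04
Sum: 4.055 + 604.3 + 64.04 = 672.395

672.395 nN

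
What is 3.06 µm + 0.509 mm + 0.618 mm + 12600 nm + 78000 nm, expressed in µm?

1220.66 µm

In µm:
  3.06 µm → 3.06
  0.509 mm = 0.509 × 10^3 µm = 509
  0.618 mm = 0.618 × 10^3 µm = 618
  12600 nm = 12600 × 10^-3 µm = 12.6
  78000 nm = 78000 × 10^-3 µm = 78
Sum: 3.06 + 509 + 618 + 12.6 + 78 = 1220.66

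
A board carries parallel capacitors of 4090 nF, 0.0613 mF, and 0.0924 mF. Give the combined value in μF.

In μF:
  4090 nF = 4090 × 10^-3 μF = 4.09
  0.0613 mF = 0.0613 × 10^3 μF = 61.3
  0.0924 mF = 0.0924 × 10^3 μF = 92.4
Sum: 4.09 + 61.3 + 92.4 = 157.79

157.79 μF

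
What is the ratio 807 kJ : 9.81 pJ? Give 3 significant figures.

(807e3) / (9.81e-12) = 82.26e15

82300000000000000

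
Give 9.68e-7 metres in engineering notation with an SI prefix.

= 968e-9 metres; 1e-9 is nano.

968 nanometres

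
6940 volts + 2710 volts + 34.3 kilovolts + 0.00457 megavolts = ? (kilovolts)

48.52 kilovolts

In kilovolts:
  6940 volts = 6940 × 10^-3 kilovolts = 6.94
  2710 volts = 2710 × 10^-3 kilovolts = 2.71
  34.3 kilovolts → 34.3
  0.00457 megavolts = 0.00457 × 10^3 kilovolts = 4.57
Sum: 6.94 + 2.71 + 34.3 + 4.57 = 48.52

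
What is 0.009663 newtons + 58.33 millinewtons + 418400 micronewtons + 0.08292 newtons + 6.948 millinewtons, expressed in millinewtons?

576.261 millinewtons

In millinewtons:
  0.009663 newtons = 0.009663e3 millinewtons = 9.663
  58.33 millinewtons → 58.33
  418400 micronewtons = 418400e-3 millinewtons = 418.4
  0.08292 newtons = 0.08292e3 millinewtons = 82.92
  6.948 millinewtons → 6.948
Sum: 9.663 + 58.33 + 418.4 + 82.92 + 6.948 = 576.261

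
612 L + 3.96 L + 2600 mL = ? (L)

618.56 L

In L:
  612 L → 612
  3.96 L → 3.96
  2600 mL = 2600 × 10^-3 L = 2.6
Sum: 612 + 3.96 + 2.6 = 618.56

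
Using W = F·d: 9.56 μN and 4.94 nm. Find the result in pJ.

0.0472264 pJ

9.56 × 10^-6 × 4.94 × 10^-9 = 47.2264 × 10^-15 J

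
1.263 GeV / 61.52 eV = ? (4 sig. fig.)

20530000

(1.263e9) / (61.52) = 0.02053e9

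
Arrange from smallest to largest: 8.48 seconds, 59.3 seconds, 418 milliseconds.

418 milliseconds < 8.48 seconds < 59.3 seconds

8.48 seconds = 8.48 seconds
59.3 seconds = 59.3 seconds
418 milliseconds = 0.418 seconds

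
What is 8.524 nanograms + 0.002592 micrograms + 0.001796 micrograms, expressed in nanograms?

12.912 nanograms

In nanograms:
  8.524 nanograms → 8.524
  0.002592 micrograms = 0.002592 × 10^3 nanograms = 2.592
  0.001796 micrograms = 0.001796 × 10^3 nanograms = 1.796
Sum: 8.524 + 2.592 + 1.796 = 12.912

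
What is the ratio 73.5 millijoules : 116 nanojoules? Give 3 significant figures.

(73.5 × 10^-3) / (116 × 10^-9) = 0.6336 × 10^6

634000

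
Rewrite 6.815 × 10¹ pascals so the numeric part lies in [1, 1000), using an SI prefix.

= 68.15 pascals; mantissa already in [1, 1000).

68.15 pascals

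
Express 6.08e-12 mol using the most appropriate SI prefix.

6.08 pmol

= 6.08e-12 mol; 1e-12 is pico.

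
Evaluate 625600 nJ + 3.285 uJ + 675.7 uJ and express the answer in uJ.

1304.585 uJ

In uJ:
  625600 nJ = 625600 × 10⁻³ uJ = 625.6
  3.285 uJ → 3.285
  675.7 uJ → 675.7
Sum: 625.6 + 3.285 + 675.7 = 1304.585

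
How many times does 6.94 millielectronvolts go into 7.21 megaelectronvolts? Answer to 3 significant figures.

1040000000

(7.21 × 10⁶) / (6.94 × 10⁻³) = 1.039 × 10⁹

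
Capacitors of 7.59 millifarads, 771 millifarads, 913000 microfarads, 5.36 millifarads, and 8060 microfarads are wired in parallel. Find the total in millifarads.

1705.01 millifarads

In millifarads:
  7.59 millifarads → 7.59
  771 millifarads → 771
  913000 microfarads = 913000 × 10^-3 millifarads = 913
  5.36 millifarads → 5.36
  8060 microfarads = 8060 × 10^-3 millifarads = 8.06
Sum: 7.59 + 771 + 913 + 5.36 + 8.06 = 1705.01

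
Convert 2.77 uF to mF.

micro = 10^-6, milli = 10^-3; factor is 10^-3.
2.77 × 10^-3 = 0.00277

0.00277 mF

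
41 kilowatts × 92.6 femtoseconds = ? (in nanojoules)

41e3 × 92.6e-15 = 3796.6e-12 J

3.7966 nanojoules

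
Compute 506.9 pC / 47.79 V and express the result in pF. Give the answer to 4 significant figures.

(506.9 × 10^-12) / (47.79) = 10.6068 × 10^-12 F

10.61 pF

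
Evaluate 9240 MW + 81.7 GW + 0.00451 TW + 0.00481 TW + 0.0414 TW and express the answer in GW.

141.66 GW

In GW:
  9240 MW = 9240e-3 GW = 9.24
  81.7 GW → 81.7
  0.00451 TW = 0.00451e3 GW = 4.51
  0.00481 TW = 0.00481e3 GW = 4.81
  0.0414 TW = 0.0414e3 GW = 41.4
Sum: 9.24 + 81.7 + 4.51 + 4.81 + 41.4 = 141.66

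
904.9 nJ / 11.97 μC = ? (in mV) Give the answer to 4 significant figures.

75.60 mV

(904.9 × 10^-9) / (11.97 × 10^-6) = 75.5973 × 10^-3 V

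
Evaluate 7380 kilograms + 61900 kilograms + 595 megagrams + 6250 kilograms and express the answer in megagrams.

In megagrams:
  7380 kilograms = 7380 × 10^-3 megagrams = 7.38
  61900 kilograms = 61900 × 10^-3 megagrams = 61.9
  595 megagrams → 595
  6250 kilograms = 6250 × 10^-3 megagrams = 6.25
Sum: 7.38 + 61.9 + 595 + 6.25 = 670.53

670.53 megagrams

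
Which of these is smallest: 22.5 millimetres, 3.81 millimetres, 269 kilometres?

22.5 millimetres = 0.0225 metres
3.81 millimetres = 0.00381 metres
269 kilometres = 269000 metres

3.81 millimetres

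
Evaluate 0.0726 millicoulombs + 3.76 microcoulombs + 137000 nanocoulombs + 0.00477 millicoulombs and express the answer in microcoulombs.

218.13 microcoulombs

In microcoulombs:
  0.0726 millicoulombs = 0.0726 × 10³ microcoulombs = 72.6
  3.76 microcoulombs → 3.76
  137000 nanocoulombs = 137000 × 10⁻³ microcoulombs = 137
  0.00477 millicoulombs = 0.00477 × 10³ microcoulombs = 4.77
Sum: 72.6 + 3.76 + 137 + 4.77 = 218.13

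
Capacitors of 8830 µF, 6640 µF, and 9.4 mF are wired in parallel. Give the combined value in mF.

In mF:
  8830 µF = 8830 × 10⁻³ mF = 8.83
  6640 µF = 6640 × 10⁻³ mF = 6.64
  9.4 mF → 9.4
Sum: 8.83 + 6.64 + 9.4 = 24.87

24.87 mF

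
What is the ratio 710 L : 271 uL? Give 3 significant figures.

2620000

(710) / (271 × 10⁻⁶) = 2.62 × 10⁶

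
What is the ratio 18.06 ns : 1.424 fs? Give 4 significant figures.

(18.06e-9) / (1.424e-15) = 12.683e6

12680000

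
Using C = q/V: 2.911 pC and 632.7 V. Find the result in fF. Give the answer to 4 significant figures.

(2.911e-12) / (632.7) = 0.00460092e-12 F

4.601 fF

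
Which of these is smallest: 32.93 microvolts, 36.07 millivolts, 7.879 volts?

32.93 microvolts = 0.00003293 volts
36.07 millivolts = 0.03607 volts
7.879 volts = 7.879 volts

32.93 microvolts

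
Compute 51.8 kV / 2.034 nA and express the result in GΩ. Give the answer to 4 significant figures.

(51.8 × 10^3) / (2.034 × 10^-9) = 25.4671 × 10^12 Ω

25470 GΩ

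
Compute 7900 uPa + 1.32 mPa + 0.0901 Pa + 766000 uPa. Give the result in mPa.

865.32 mPa

In mPa:
  7900 uPa = 7900 × 10⁻³ mPa = 7.9
  1.32 mPa → 1.32
  0.0901 Pa = 0.0901 × 10³ mPa = 90.1
  766000 uPa = 766000 × 10⁻³ mPa = 766
Sum: 7.9 + 1.32 + 90.1 + 766 = 865.32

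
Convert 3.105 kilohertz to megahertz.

kilo = 10³, mega = 10⁶; factor is 10⁻³.
3.105 × 10⁻³ = 0.003105

0.003105 megahertz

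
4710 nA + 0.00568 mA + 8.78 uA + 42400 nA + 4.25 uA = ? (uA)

65.82 uA

In uA:
  4710 nA = 4710 × 10⁻³ uA = 4.71
  0.00568 mA = 0.00568 × 10³ uA = 5.68
  8.78 uA → 8.78
  42400 nA = 42400 × 10⁻³ uA = 42.4
  4.25 uA → 4.25
Sum: 4.71 + 5.68 + 8.78 + 42.4 + 4.25 = 65.82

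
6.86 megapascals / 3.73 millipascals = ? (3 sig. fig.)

1840000000

(6.86 × 10^6) / (3.73 × 10^-3) = 1.839 × 10^9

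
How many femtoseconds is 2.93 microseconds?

micro = 1e-6, femto = 1e-15; factor is 1e9.
2.93 × 1e9 = 2930000000

2930000000 femtoseconds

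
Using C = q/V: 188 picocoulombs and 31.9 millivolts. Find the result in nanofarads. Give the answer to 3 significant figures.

5.89 nanofarads

(188e-12) / (31.9e-3) = 5.8934e-9 F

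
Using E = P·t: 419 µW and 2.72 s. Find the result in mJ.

1.13968 mJ

419 × 10^-6 × 2.72 = 1139.68 × 10^-6 J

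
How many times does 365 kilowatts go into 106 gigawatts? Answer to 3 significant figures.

290000

(106 × 10^9) / (365 × 10^3) = 0.2904 × 10^6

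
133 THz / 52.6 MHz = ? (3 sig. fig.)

2530000

(133 × 10¹²) / (52.6 × 10⁶) = 2.529 × 10⁶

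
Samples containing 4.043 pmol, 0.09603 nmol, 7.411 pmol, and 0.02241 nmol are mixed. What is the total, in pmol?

In pmol:
  4.043 pmol → 4.043
  0.09603 nmol = 0.09603 × 10³ pmol = 96.03
  7.411 pmol → 7.411
  0.02241 nmol = 0.02241 × 10³ pmol = 22.41
Sum: 4.043 + 96.03 + 7.411 + 22.41 = 129.894

129.894 pmol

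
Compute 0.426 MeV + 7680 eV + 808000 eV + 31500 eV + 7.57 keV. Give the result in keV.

1280.75 keV

In keV:
  0.426 MeV = 0.426 × 10^3 keV = 426
  7680 eV = 7680 × 10^-3 keV = 7.68
  808000 eV = 808000 × 10^-3 keV = 808
  31500 eV = 31500 × 10^-3 keV = 31.5
  7.57 keV → 7.57
Sum: 426 + 7.68 + 808 + 31.5 + 7.57 = 1280.75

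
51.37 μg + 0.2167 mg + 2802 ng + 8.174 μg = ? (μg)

279.046 μg

In μg:
  51.37 μg → 51.37
  0.2167 mg = 0.2167e3 μg = 216.7
  2802 ng = 2802e-3 μg = 2.802
  8.174 μg → 8.174
Sum: 51.37 + 216.7 + 2.802 + 8.174 = 279.046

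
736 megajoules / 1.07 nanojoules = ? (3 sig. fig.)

688000000000000000

(736 × 10⁶) / (1.07 × 10⁻⁹) = 687.9 × 10¹⁵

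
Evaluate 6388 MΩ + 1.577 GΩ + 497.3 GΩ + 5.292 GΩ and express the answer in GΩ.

510.557 GΩ

In GΩ:
  6388 MΩ = 6388e-3 GΩ = 6.388
  1.577 GΩ → 1.577
  497.3 GΩ → 497.3
  5.292 GΩ → 5.292
Sum: 6.388 + 1.577 + 497.3 + 5.292 = 510.557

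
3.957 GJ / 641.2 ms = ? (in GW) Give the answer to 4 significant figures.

(3.957 × 10^9) / (641.2 × 10^-3) = 0.00617124 × 10^12 W

6.171 GW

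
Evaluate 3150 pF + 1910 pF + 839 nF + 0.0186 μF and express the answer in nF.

In nF:
  3150 pF = 3150e-3 nF = 3.15
  1910 pF = 1910e-3 nF = 1.91
  839 nF → 839
  0.0186 μF = 0.0186e3 nF = 18.6
Sum: 3.15 + 1.91 + 839 + 18.6 = 862.66

862.66 nF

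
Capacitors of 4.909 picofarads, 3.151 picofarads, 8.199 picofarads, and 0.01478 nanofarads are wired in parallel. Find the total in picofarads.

In picofarads:
  4.909 picofarads → 4.909
  3.151 picofarads → 3.151
  8.199 picofarads → 8.199
  0.01478 nanofarads = 0.01478e3 picofarads = 14.78
Sum: 4.909 + 3.151 + 8.199 + 14.78 = 31.039

31.039 picofarads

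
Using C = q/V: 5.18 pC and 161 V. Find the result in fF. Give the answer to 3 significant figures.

32.2 fF

(5.18e-12) / (161) = 0.032174e-12 F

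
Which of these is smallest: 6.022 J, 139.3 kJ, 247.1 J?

6.022 J = 6.022 J
139.3 kJ = 139300 J
247.1 J = 247.1 J

6.022 J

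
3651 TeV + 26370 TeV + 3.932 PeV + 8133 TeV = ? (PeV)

In PeV:
  3651 TeV = 3651e-3 PeV = 3.651
  26370 TeV = 26370e-3 PeV = 26.37
  3.932 PeV → 3.932
  8133 TeV = 8133e-3 PeV = 8.133
Sum: 3.651 + 26.37 + 3.932 + 8.133 = 42.086

42.086 PeV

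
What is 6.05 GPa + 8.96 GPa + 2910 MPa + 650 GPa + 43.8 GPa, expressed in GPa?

711.72 GPa

In GPa:
  6.05 GPa → 6.05
  8.96 GPa → 8.96
  2910 MPa = 2910 × 10^-3 GPa = 2.91
  650 GPa → 650
  43.8 GPa → 43.8
Sum: 6.05 + 8.96 + 2.91 + 650 + 43.8 = 711.72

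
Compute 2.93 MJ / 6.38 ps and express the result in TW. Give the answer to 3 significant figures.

459000 TW

(2.93e6) / (6.38e-12) = 0.45925e18 W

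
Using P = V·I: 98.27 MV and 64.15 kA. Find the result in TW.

98.27 × 10^6 × 64.15 × 10^3 = 6304.0205 × 10^9 W

6.3040205 TW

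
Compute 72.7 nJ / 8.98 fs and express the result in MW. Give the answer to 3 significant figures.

(72.7 × 10⁻⁹) / (8.98 × 10⁻¹⁵) = 8.0958 × 10⁶ W

8.10 MW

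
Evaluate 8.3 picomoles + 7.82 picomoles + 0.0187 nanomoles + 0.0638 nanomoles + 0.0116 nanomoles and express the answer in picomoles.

110.22 picomoles

In picomoles:
  8.3 picomoles → 8.3
  7.82 picomoles → 7.82
  0.0187 nanomoles = 0.0187e3 picomoles = 18.7
  0.0638 nanomoles = 0.0638e3 picomoles = 63.8
  0.0116 nanomoles = 0.0116e3 picomoles = 11.6
Sum: 8.3 + 7.82 + 18.7 + 63.8 + 11.6 = 110.22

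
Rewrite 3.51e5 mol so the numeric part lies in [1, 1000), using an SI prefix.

= 351e3 mol; 1e3 is kilo.

351 kmol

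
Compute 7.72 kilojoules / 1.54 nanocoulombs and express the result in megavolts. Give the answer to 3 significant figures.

(7.72 × 10³) / (1.54 × 10⁻⁹) = 5.013 × 10¹² V

5010000 megavolts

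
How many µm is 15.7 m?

15700000 µm

(no prefix) = 10^0, micro = 10^-6; factor is 10^6.
15.7 × 10^6 = 15700000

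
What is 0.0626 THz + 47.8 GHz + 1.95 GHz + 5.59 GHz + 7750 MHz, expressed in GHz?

In GHz:
  0.0626 THz = 0.0626 × 10^3 GHz = 62.6
  47.8 GHz → 47.8
  1.95 GHz → 1.95
  5.59 GHz → 5.59
  7750 MHz = 7750 × 10^-3 GHz = 7.75
Sum: 62.6 + 47.8 + 1.95 + 5.59 + 7.75 = 125.69

125.69 GHz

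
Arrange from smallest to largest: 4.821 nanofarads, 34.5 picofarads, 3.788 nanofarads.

34.5 picofarads < 3.788 nanofarads < 4.821 nanofarads

4.821 nanofarads = 0.000000004821 farads
34.5 picofarads = 0.0000000000345 farads
3.788 nanofarads = 0.000000003788 farads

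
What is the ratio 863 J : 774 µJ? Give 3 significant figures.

(863) / (774 × 10^-6) = 1.115 × 10^6

1110000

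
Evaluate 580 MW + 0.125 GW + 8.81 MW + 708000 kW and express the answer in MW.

1421.81 MW

In MW:
  580 MW → 580
  0.125 GW = 0.125 × 10³ MW = 125
  8.81 MW → 8.81
  708000 kW = 708000 × 10⁻³ MW = 708
Sum: 580 + 125 + 8.81 + 708 = 1421.81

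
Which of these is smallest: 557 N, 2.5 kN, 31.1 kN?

557 N = 557 N
2.5 kN = 2500 N
31.1 kN = 31100 N

557 N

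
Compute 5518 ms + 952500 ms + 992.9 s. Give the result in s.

In s:
  5518 ms = 5518 × 10⁻³ s = 5.518
  952500 ms = 952500 × 10⁻³ s = 952.5
  992.9 s → 992.9
Sum: 5.518 + 952.5 + 992.9 = 1950.918

1950.918 s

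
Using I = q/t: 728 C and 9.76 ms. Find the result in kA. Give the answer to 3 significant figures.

(728) / (9.76 × 10^-3) = 74.59 × 10^3 A

74.6 kA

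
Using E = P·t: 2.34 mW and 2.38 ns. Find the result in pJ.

5.5692 pJ

2.34 × 10⁻³ × 2.38 × 10⁻⁹ = 5.5692 × 10⁻¹² J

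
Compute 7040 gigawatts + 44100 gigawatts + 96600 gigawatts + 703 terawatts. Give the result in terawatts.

850.74 terawatts

In terawatts:
  7040 gigawatts = 7040e-3 terawatts = 7.04
  44100 gigawatts = 44100e-3 terawatts = 44.1
  96600 gigawatts = 96600e-3 terawatts = 96.6
  703 terawatts → 703
Sum: 7.04 + 44.1 + 96.6 + 703 = 850.74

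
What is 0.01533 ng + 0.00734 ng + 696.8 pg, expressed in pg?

In pg:
  0.01533 ng = 0.01533 × 10^3 pg = 15.33
  0.00734 ng = 0.00734 × 10^3 pg = 7.34
  696.8 pg → 696.8
Sum: 15.33 + 7.34 + 696.8 = 719.47

719.47 pg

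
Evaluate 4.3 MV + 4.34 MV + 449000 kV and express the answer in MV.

In MV:
  4.3 MV → 4.3
  4.34 MV → 4.34
  449000 kV = 449000 × 10⁻³ MV = 449
Sum: 4.3 + 4.34 + 449 = 457.64

457.64 MV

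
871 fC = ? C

0.000000000000871 C

femto = 1e-15, (no prefix) = 1e0; factor is 1e-15.
871 × 1e-15 = 0.000000000000871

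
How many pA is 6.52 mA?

6520000000 pA

milli = 1e-3, pico = 1e-12; factor is 1e9.
6.52 × 1e9 = 6520000000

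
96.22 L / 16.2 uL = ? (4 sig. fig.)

5940000

(96.22) / (16.2 × 10⁻⁶) = 5.9395 × 10⁶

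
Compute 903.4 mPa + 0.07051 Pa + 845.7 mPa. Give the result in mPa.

In mPa:
  903.4 mPa → 903.4
  0.07051 Pa = 0.07051 × 10³ mPa = 70.51
  845.7 mPa → 845.7
Sum: 903.4 + 70.51 + 845.7 = 1819.61

1819.61 mPa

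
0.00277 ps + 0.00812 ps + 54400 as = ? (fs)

65.29 fs

In fs:
  0.00277 ps = 0.00277e3 fs = 2.77
  0.00812 ps = 0.00812e3 fs = 8.12
  54400 as = 54400e-3 fs = 54.4
Sum: 2.77 + 8.12 + 54.4 = 65.29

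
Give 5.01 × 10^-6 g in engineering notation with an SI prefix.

= 5.01 × 10^-6 g; 10^-6 is micro.

5.01 µg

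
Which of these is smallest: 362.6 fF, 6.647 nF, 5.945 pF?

362.6 fF = 0.0000000000003626 F
6.647 nF = 0.000000006647 F
5.945 pF = 0.000000000005945 F

362.6 fF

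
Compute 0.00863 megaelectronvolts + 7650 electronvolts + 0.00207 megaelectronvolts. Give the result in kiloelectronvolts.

In kiloelectronvolts:
  0.00863 megaelectronvolts = 0.00863 × 10^3 kiloelectronvolts = 8.63
  7650 electronvolts = 7650 × 10^-3 kiloelectronvolts = 7.65
  0.00207 megaelectronvolts = 0.00207 × 10^3 kiloelectronvolts = 2.07
Sum: 8.63 + 7.65 + 2.07 = 18.35

18.35 kiloelectronvolts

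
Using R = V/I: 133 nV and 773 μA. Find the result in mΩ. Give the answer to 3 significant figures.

(133e-9) / (773e-6) = 0.17206e-3 Ω

0.172 mΩ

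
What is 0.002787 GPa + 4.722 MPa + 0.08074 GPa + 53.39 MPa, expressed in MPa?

141.639 MPa

In MPa:
  0.002787 GPa = 0.002787 × 10³ MPa = 2.787
  4.722 MPa → 4.722
  0.08074 GPa = 0.08074 × 10³ MPa = 80.74
  53.39 MPa → 53.39
Sum: 2.787 + 4.722 + 80.74 + 53.39 = 141.639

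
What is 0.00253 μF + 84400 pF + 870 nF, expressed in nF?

956.93 nF

In nF:
  0.00253 μF = 0.00253 × 10³ nF = 2.53
  84400 pF = 84400 × 10⁻³ nF = 84.4
  870 nF → 870
Sum: 2.53 + 84.4 + 870 = 956.93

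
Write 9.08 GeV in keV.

9080000 keV

giga = 10⁹, kilo = 10³; factor is 10⁶.
9.08 × 10⁶ = 9080000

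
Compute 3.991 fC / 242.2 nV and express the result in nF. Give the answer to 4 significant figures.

(3.991 × 10⁻¹⁵) / (242.2 × 10⁻⁹) = 0.0164781 × 10⁻⁶ F

16.48 nF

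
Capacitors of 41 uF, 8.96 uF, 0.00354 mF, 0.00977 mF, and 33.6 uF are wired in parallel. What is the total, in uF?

96.87 uF

In uF:
  41 uF → 41
  8.96 uF → 8.96
  0.00354 mF = 0.00354e3 uF = 3.54
  0.00977 mF = 0.00977e3 uF = 9.77
  33.6 uF → 33.6
Sum: 41 + 8.96 + 3.54 + 9.77 + 33.6 = 96.87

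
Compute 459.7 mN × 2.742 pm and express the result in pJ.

459.7 × 10⁻³ × 2.742 × 10⁻¹² = 1260.4974 × 10⁻¹⁵ J

1.2604974 pJ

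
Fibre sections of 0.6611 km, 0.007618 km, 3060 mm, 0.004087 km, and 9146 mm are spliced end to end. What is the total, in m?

685.011 m

In m:
  0.6611 km = 0.6611e3 m = 661.1
  0.007618 km = 0.007618e3 m = 7.618
  3060 mm = 3060e-3 m = 3.06
  0.004087 km = 0.004087e3 m = 4.087
  9146 mm = 9146e-3 m = 9.146
Sum: 661.1 + 7.618 + 3.06 + 4.087 + 9.146 = 685.011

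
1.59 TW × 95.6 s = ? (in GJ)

152004 GJ

1.59 × 10^12 × 95.6 = 152.004 × 10^12 J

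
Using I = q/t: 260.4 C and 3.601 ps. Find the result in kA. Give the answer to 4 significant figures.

(260.4) / (3.601e-12) = 72.3132e12 A

72310000000 kA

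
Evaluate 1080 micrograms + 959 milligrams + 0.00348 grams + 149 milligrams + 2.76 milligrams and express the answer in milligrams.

In milligrams:
  1080 micrograms = 1080 × 10⁻³ milligrams = 1.08
  959 milligrams → 959
  0.00348 grams = 0.00348 × 10³ milligrams = 3.48
  149 milligrams → 149
  2.76 milligrams → 2.76
Sum: 1.08 + 959 + 3.48 + 149 + 2.76 = 1115.32

1115.32 milligrams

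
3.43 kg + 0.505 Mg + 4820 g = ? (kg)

513.25 kg

In kg:
  3.43 kg → 3.43
  0.505 Mg = 0.505 × 10^3 kg = 505
  4820 g = 4820 × 10^-3 kg = 4.82
Sum: 3.43 + 505 + 4.82 = 513.25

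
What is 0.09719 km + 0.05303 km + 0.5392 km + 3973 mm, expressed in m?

In m:
  0.09719 km = 0.09719e3 m = 97.19
  0.05303 km = 0.05303e3 m = 53.03
  0.5392 km = 0.5392e3 m = 539.2
  3973 mm = 3973e-3 m = 3.973
Sum: 97.19 + 53.03 + 539.2 + 3.973 = 693.393

693.393 m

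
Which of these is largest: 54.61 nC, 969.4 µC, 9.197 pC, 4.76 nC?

54.61 nC = 0.00000005461 C
969.4 µC = 0.0009694 C
9.197 pC = 0.000000000009197 C
4.76 nC = 0.00000000476 C

969.4 µC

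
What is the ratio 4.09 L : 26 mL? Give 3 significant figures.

(4.09) / (26e-3) = 0.1573e3

157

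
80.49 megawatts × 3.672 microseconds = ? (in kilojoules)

80.49 × 10^6 × 3.672 × 10^-6 = 295.55928 J

0.29555928 kilojoules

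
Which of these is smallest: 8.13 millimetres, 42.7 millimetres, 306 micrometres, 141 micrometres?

141 micrometres

8.13 millimetres = 0.00813 metres
42.7 millimetres = 0.0427 metres
306 micrometres = 0.000306 metres
141 micrometres = 0.000141 metres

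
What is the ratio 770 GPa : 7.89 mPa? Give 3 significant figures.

(770e9) / (7.89e-3) = 97.59e12

97600000000000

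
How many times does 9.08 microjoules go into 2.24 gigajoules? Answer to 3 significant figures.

247000000000000

(2.24e9) / (9.08e-6) = 0.2467e15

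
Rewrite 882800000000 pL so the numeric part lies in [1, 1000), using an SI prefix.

= 882.8 × 10⁻³ L; 10⁻³ is milli.

882.8 mL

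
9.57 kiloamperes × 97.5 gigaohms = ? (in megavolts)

9.57 × 10^3 × 97.5 × 10^9 = 933.075 × 10^12 V

933075000 megavolts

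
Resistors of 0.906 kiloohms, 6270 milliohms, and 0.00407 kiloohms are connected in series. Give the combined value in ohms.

916.34 ohms

In ohms:
  0.906 kiloohms = 0.906 × 10³ ohms = 906
  6270 milliohms = 6270 × 10⁻³ ohms = 6.27
  0.00407 kiloohms = 0.00407 × 10³ ohms = 4.07
Sum: 906 + 6.27 + 4.07 = 916.34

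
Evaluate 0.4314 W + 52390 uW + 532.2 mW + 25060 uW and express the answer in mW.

1041.05 mW

In mW:
  0.4314 W = 0.4314 × 10³ mW = 431.4
  52390 uW = 52390 × 10⁻³ mW = 52.39
  532.2 mW → 532.2
  25060 uW = 25060 × 10⁻³ mW = 25.06
Sum: 431.4 + 52.39 + 532.2 + 25.06 = 1041.05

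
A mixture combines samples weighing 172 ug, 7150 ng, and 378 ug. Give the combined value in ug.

In ug:
  172 ug → 172
  7150 ng = 7150 × 10⁻³ ug = 7.15
  378 ug → 378
Sum: 172 + 7.15 + 378 = 557.15

557.15 ug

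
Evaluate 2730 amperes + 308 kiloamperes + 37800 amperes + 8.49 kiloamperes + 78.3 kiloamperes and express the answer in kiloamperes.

In kiloamperes:
  2730 amperes = 2730 × 10⁻³ kiloamperes = 2.73
  308 kiloamperes → 308
  37800 amperes = 37800 × 10⁻³ kiloamperes = 37.8
  8.49 kiloamperes → 8.49
  78.3 kiloamperes → 78.3
Sum: 2.73 + 308 + 37.8 + 8.49 + 78.3 = 435.32

435.32 kiloamperes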